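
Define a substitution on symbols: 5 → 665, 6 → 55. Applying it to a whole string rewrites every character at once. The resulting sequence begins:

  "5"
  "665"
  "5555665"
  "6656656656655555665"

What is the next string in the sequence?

55556655555665555566555556656656656656655555665

Replace each of the 19 characters of 6656656656655555665 in place — 55 55 665 55 55 665 55 55 665 55 55 665 665 665 665 665 55 55 665 — and concatenate.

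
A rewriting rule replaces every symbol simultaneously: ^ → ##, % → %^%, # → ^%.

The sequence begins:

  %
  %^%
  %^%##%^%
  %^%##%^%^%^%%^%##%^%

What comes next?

%^%##%^%^%^%%^%##%^%##%^%##%^%%^%##%^%^%^%%^%##%^%

φ(%^%##%^%^%^%%^%##%^%) expands symbol-by-symbol to %^% ## %^% ^% ^% %^% ## %^% ## %^% ## %^% %^% ## %^% ^% ^% %^% ## %^%; joining the 20 pieces gives the next term.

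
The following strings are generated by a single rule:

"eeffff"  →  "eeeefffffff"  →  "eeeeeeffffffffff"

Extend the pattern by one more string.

Term n consists of 2n e's, followed by 3n+1 f's (n = 1, 2, …).
Setting n = 4 gives 8, 13 characters in each block.

eeeeeeeefffffffffffff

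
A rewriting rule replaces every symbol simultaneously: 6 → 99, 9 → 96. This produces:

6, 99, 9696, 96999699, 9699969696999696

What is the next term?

Rewriting the 16 symbols of 9699969696999696 one by one yields 96 99 96 96 96 99 96 99 96 99 96 96 96 99 96 99; concatenated:

96999696969996999699969696999699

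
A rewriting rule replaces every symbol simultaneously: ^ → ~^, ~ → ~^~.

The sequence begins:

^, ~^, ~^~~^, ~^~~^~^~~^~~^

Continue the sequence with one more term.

Applying the rule to each of the 13 symbols of ~^~~^~^~~^~~^ gives the pieces ~^~ ~^ ~^~ ~^~ ~^ ~^~ ~^ ~^~ ~^~ ~^ ~^~ ~^~ ~^, which concatenate to the answer.

~^~~^~^~~^~~^~^~~^~^~~^~~^~^~~^~~^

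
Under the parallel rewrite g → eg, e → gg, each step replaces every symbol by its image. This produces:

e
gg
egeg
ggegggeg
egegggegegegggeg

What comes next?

Rewriting the 16 symbols of egegggegegegggeg one by one yields gg eg gg eg eg eg gg eg gg eg gg eg eg eg gg eg; concatenated:

ggegggegegegggegggegggegegegggeg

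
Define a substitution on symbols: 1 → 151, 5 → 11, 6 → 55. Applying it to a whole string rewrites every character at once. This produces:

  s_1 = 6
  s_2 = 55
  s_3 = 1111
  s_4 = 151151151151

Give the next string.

15111151151111511511115115111151

Expanding 151151151151: 1→151, 5→11, 1→151, 1→151, 5→11, 1→151, 1→151, 5→11, 1→151, 1→151, 5→11, 1→151. Concatenated: 151 11 151 151 11 151 151 11 151 151 11 151.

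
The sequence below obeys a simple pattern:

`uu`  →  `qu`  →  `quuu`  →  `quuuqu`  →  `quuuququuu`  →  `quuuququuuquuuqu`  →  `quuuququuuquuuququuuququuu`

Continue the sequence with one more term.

From term 3 onward, concatenate the last term with the second-to-last: qu·uu = quuu, quuu·qu = quuuqu, …
So term 8 is quuuququuuquuuququuuququuu·quuuququuuquuuqu.

quuuququuuquuuququuuququuuquuuququuuquuuqu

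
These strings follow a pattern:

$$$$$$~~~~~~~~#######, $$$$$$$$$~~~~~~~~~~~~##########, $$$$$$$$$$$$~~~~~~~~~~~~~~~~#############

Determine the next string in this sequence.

$$$$$$$$$$$$$$$~~~~~~~~~~~~~~~~~~~~################

The n-th term is 3n $'s then 4n ~'s then 3n+1 #'s, where the shown terms are n = 2, 3, 4.
At n = 5 the blocks have lengths 15, 20, 16.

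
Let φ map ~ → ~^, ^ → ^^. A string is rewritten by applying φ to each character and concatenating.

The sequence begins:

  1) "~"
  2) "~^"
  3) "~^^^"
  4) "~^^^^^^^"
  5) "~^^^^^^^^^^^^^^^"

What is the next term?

~^^^^^^^^^^^^^^^^^^^^^^^^^^^^^^^

Applying the rule to each of the 16 symbols of ~^^^^^^^^^^^^^^^ gives the pieces ~^ ^^ ^^ ^^ ^^ ^^ ^^ ^^ ^^ ^^ ^^ ^^ ^^ ^^ ^^ ^^, which concatenate to the answer.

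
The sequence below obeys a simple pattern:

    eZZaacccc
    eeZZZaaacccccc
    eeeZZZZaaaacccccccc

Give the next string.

Reading off run lengths: e runs 1, 2, 3; Z runs 2, 3, 4; a runs 2, 3, 4; c runs 4, 6, 8 — each is linear in n, where the shown terms are n = 2, 3, 4.
Setting n = 5 gives 4, 5, 5, 10 characters in each block.

eeeeZZZZZaaaaacccccccccc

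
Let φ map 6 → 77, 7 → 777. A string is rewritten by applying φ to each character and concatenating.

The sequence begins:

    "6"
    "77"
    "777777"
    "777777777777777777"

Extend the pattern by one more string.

777777777777777777777777777777777777777777777777777777

φ(777777777777777777) expands symbol-by-symbol to 777 777 777 777 777 777 777 777 777 777 777 777 777 777 777 777 777 777; joining the 18 pieces gives the next term.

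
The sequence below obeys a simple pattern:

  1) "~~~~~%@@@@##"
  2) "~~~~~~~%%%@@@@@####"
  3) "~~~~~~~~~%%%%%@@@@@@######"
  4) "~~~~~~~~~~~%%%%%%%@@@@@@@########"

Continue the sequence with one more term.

~~~~~~~~~~~~~%%%%%%%%%@@@@@@@@##########

Term n consists of 2n+3 ~'s, followed by 2n-1 %'s, followed by n+3 @'s, followed by 2n #'s (n = 1, 2, …).
For the next term, n = 5, so the run lengths are 13, 9, 8, 10.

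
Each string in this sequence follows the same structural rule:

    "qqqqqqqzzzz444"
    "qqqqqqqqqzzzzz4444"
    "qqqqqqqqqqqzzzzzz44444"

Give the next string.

qqqqqqqqqqqqqzzzzzzz444444

The n-th term is 2n+1 q's then n+1 z's then n 4's, where the shown terms are n = 3, 4, 5.
For the next term, n = 6, so the run lengths are 13, 7, 6.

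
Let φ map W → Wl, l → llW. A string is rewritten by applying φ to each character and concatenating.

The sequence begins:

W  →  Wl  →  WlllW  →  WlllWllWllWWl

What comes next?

WlllWllWllWWlllWllWWlllWllWWlWlllW

Applying the rule to each of the 13 symbols of WlllWllWllWWl gives the pieces Wl llW llW llW Wl llW llW Wl llW llW Wl Wl llW, which concatenate to the answer.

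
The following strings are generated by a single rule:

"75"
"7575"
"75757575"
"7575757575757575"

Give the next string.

Every step duplicates the string.
So the next term is two copies of 7575757575757575.

75757575757575757575757575757575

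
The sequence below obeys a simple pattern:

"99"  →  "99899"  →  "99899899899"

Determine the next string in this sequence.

s(k+1) = s(k)·8·s(k) — each term doubles the last with '8' between the halves.
One more doubling of 99899899899 gives the answer.

99899899899899899899899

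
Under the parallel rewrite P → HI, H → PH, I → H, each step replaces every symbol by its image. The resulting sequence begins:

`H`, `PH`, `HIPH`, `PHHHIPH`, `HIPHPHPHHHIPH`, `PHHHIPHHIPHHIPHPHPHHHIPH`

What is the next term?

HIPHPHPHHHIPHPHHHIPHPHHHIPHHIPHHIPHPHPHHHIPH

Applying the rule to each of the 24 symbols of PHHHIPHHIPHHIPHPHPHHHIPH gives the pieces HI PH PH PH H HI PH PH H HI PH PH H HI PH HI PH HI PH PH PH H HI PH, which concatenate to the answer.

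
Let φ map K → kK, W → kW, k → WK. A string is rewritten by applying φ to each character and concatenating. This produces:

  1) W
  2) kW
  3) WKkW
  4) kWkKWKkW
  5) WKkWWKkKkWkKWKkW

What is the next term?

Applying the rule to each of the 16 symbols of WKkWWKkKkWkKWKkW gives the pieces kW kK WK kW kW kK WK kK WK kW WK kK kW kK WK kW, which concatenate to the answer.

kWkKWKkWkWkKWKkKWKkWWKkKkWkKWKkW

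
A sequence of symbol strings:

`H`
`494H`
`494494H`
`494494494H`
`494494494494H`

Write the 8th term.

Each term is the previous one with 494 prepended.
From 494494494494H, 3 further steps: 494494494494H → 494494494494494H → 494494494494494494H → (answer).

494494494494494494494H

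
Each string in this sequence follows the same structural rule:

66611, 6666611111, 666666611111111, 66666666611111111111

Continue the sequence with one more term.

6666666666611111111111111

The n-th term is 2n+1 6's then 3n-1 1's (n = 1, 2, …).
Setting n = 5 gives 11, 14 characters in each block.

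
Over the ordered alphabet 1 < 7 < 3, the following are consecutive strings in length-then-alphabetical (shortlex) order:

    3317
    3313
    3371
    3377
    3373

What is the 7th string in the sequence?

3337

Stepping forward 2 times from 3373: 3373 → 3331, then the target.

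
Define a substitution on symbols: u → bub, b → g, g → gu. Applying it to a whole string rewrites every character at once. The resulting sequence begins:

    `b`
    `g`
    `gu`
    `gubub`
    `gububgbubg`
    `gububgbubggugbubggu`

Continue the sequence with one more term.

Rewriting the 19 symbols of gububgbubggugbubggu one by one yields gu bub g bub g gu g bub g gu gu bub gu g bub g gu gu bub; concatenated:

gububgbubggugbubggugububgugbubggugubub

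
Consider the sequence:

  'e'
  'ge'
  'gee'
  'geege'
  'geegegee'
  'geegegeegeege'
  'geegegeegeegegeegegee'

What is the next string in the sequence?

This is a Fibonacci-style word recurrence s(k) = s(k−1)·s(k−2): e.g. ge·e = gee.
So term 8 is geegegeegeegegeegegee·geegegeegeege.

geegegeegeegegeegegeegeegegeegeege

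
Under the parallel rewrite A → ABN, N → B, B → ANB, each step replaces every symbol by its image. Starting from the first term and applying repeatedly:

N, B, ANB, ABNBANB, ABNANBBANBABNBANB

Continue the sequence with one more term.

Replace each of the 17 characters of ABNANBBANBABNBANB in place — ABN ANB B ABN B ANB ANB ABN B ANB ABN ANB B ANB ABN B ANB — and concatenate.

ABNANBBABNBANBANBABNBANBABNANBBANBABNBANB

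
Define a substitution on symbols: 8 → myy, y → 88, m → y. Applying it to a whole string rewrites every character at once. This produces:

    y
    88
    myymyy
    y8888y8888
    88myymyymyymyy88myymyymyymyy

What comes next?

Rewriting the 28 symbols of 88myymyymyymyy88myymyymyymyy one by one yields myy myy y 88 88 y 88 88 y 88 88 y 88 88 myy myy y 88 88 y 88 88 y 88 88 y 88 88; concatenated:

myymyyy8888y8888y8888y8888myymyyy8888y8888y8888y8888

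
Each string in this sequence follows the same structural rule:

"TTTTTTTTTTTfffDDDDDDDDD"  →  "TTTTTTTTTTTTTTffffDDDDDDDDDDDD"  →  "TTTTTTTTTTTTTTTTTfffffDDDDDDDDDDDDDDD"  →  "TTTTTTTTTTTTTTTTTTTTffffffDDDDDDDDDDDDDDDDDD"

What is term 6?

The n-th term is 3n+2 T's then n f's then 3n D's, where the shown terms are n = 3, 4, 5, 6.
For term 6, n = 8, so the run lengths are 26, 8, 24.

TTTTTTTTTTTTTTTTTTTTTTTTTTffffffffDDDDDDDDDDDDDDDDDDDDDDDD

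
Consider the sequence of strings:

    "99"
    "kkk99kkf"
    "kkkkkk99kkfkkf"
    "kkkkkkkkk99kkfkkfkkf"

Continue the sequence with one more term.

Each term wraps the previous one in kkk on the left and kkf on the right.
One more step from kkkkkkkkk99kkfkkfkkf gives the answer.

kkkkkkkkkkkk99kkfkkfkkfkkf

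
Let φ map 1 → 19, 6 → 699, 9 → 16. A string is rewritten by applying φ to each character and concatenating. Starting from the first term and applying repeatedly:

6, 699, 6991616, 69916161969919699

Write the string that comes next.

Rewriting the 17 symbols of 69916161969919699 one by one yields 699 16 16 19 699 19 699 19 16 699 16 16 19 16 699 16 16; concatenated:

699161619699196991916699161619166991616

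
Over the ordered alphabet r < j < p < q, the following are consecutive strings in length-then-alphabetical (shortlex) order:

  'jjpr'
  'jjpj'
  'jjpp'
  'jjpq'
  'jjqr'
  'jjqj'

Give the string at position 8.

Continuing the enumeration 2 steps past jjqj: jjqj → jjqp → (answer).

jjqq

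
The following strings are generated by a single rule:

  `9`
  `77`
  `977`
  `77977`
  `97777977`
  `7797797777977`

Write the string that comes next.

From term 3 onward, concatenate the second-to-last term with the last: 9·77 = 977, 77·977 = 77977, …
So term 7 is 97777977·7797797777977.

977779777797797777977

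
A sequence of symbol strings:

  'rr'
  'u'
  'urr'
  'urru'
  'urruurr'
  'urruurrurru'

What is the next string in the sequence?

This is a Fibonacci-style word recurrence s(k) = s(k−1)·s(k−2): e.g. u·rr = urr.
So term 7 is urruurrurru·urruurr.

urruurrurruurruurr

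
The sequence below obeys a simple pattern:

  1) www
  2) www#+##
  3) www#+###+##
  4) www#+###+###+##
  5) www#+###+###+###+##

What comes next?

Every step adds #+## to the end: s(k+1) = s(k)·#+##.
One more step from www#+###+###+###+## gives the answer.

www#+###+###+###+###+##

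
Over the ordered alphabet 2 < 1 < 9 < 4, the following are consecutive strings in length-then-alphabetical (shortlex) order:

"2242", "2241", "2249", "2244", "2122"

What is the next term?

2121

Treat 2122 as a base-4 numeral over the given alphabet and add one, carrying through any trailing 4's.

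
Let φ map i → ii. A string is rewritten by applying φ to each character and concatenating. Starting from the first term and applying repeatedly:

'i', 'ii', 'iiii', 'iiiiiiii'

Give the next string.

Apply φ to iiiiiiii symbol by symbol: i→ii, i→ii, i→ii, i→ii, i→ii, i→ii, i→ii, i→ii; joined: ii ii ii ii ii ii ii ii.

iiiiiiiiiiiiiiii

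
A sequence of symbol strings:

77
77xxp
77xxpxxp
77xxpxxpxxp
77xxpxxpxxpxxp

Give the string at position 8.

Each term is the previous one with xxp appended.
From 77xxpxxpxxpxxp, 3 further steps: 77xxpxxpxxpxxp → 77xxpxxpxxpxxpxxp → 77xxpxxpxxpxxpxxpxxp → (answer).

77xxpxxpxxpxxpxxpxxpxxp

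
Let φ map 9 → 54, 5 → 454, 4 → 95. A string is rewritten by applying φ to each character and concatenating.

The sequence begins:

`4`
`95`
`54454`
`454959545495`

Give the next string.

Expanding 454959545495: 4→95, 5→454, 4→95, 9→54, 5→454, 9→54, 5→454, 4→95, 5→454, 4→95, 9→54, 5→454. Concatenated: 95 454 95 54 454 54 454 95 454 95 54 454.

95454955445454454954549554454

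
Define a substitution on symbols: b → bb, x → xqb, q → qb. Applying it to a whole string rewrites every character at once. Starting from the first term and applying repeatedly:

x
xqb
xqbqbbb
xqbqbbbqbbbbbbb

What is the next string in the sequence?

Applying the rule to each of the 15 symbols of xqbqbbbqbbbbbbb gives the pieces xqb qb bb qb bb bb bb qb bb bb bb bb bb bb bb, which concatenate to the answer.

xqbqbbbqbbbbbbbqbbbbbbbbbbbbbbb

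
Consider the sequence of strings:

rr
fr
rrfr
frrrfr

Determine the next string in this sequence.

Each term (from the third on) is the two preceding terms concatenated in order: term 3 = rr·fr = rrfr.
Continuing: rrfr · frrrfr gives term 5.

rrfrfrrrfr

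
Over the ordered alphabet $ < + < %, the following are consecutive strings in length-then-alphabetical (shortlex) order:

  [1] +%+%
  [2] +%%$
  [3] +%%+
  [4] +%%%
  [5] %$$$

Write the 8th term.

Stepping forward 3 times from %$$$: %$$$ → %$$+ → %$$%, then the target.

%$+$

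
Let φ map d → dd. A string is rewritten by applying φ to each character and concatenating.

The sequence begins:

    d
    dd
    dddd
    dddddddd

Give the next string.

dddddddddddddddd

Expanding dddddddd: d→dd, d→dd, d→dd, d→dd, d→dd, d→dd, d→dd, d→dd. Concatenated: dd dd dd dd dd dd dd dd.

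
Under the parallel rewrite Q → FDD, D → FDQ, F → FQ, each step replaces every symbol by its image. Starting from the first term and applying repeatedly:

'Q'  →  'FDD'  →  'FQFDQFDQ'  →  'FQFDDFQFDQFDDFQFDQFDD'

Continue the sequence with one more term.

Rewriting the 21 symbols of FQFDDFQFDQFDDFQFDQFDD one by one yields FQ FDD FQ FDQ FDQ FQ FDD FQ FDQ FDD FQ FDQ FDQ FQ FDD FQ FDQ FDD FQ FDQ FDQ; concatenated:

FQFDDFQFDQFDQFQFDDFQFDQFDDFQFDQFDQFQFDDFQFDQFDDFQFDQFDQ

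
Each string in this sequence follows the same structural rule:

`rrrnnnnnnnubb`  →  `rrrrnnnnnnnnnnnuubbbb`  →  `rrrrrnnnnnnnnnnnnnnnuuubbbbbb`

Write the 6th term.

rrrrrrrrnnnnnnnnnnnnnnnnnnnnnnnnnnnuuuuuubbbbbbbbbbbb

Each string has the form r^{n+2} n^{4n+3} u^{n} b^{2n} (n = 1, 2, …).
At n = 6 the blocks have lengths 8, 27, 6, 12.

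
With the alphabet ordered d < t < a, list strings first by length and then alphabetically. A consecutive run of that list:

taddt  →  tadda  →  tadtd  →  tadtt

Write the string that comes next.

Find the rightmost character of tadtt below a, bump it to the next letter, and reset everything to its right to d.

tadta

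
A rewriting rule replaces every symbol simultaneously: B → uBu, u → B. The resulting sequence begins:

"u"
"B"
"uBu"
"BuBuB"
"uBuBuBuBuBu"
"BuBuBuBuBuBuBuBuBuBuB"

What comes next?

φ(BuBuBuBuBuBuBuBuBuBuB) expands symbol-by-symbol to uBu B uBu B uBu B uBu B uBu B uBu B uBu B uBu B uBu B uBu B uBu; joining the 21 pieces gives the next term.

uBuBuBuBuBuBuBuBuBuBuBuBuBuBuBuBuBuBuBuBuBu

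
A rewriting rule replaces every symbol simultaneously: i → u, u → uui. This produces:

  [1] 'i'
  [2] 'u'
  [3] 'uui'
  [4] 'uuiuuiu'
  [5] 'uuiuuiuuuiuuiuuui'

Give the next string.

Replace each of the 17 characters of uuiuuiuuuiuuiuuui in place — uui uui u uui uui u uui uui uui u uui uui u uui uui uui u — and concatenate.

uuiuuiuuuiuuiuuuiuuiuuiuuuiuuiuuuiuuiuuiu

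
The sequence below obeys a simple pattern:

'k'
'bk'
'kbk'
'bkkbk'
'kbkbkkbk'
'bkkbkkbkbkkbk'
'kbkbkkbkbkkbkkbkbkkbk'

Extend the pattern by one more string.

This is a Fibonacci-style word recurrence s(k) = s(k−2)·s(k−1): e.g. k·bk = kbk.
Continuing: bkkbkkbkbkkbk · kbkbkkbkbkkbkkbkbkkbk gives term 8.

bkkbkkbkbkkbkkbkbkkbkbkkbkkbkbkkbk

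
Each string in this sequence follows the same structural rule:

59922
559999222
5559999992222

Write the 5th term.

555559999999999222222

The n-th term is n 5's then 2n 9's then n+1 2's (n = 1, 2, …).
At n = 5 the blocks have lengths 5, 10, 6.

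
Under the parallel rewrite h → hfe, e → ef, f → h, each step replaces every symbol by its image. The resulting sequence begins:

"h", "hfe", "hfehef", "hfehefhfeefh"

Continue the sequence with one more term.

hfehefhfeefhhfehefefhhfe

Apply φ to hfehefhfeefh symbol by symbol: h→hfe, f→h, e→ef, h→hfe, e→ef, f→h, h→hfe, f→h, e→ef, e→ef, f→h, h→hfe; joined: hfe h ef hfe ef h hfe h ef ef h hfe.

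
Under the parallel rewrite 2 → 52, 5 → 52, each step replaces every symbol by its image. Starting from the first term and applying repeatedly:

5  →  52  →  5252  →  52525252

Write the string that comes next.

Expanding 52525252: 5→52, 2→52, 5→52, 2→52, 5→52, 2→52, 5→52, 2→52. Concatenated: 52 52 52 52 52 52 52 52.

5252525252525252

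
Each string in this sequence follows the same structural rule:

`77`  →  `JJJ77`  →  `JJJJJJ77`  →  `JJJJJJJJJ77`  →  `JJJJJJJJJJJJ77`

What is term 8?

Each term is the previous one with JJJ prepended.
From JJJJJJJJJJJJ77, 3 further steps: JJJJJJJJJJJJ77 → JJJJJJJJJJJJJJJ77 → JJJJJJJJJJJJJJJJJJ77 → (answer).

JJJJJJJJJJJJJJJJJJJJJ77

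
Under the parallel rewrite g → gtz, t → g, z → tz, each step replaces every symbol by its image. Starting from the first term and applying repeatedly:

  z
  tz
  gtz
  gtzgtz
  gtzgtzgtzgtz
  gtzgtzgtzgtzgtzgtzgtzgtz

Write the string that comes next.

Rewriting the 24 symbols of gtzgtzgtzgtzgtzgtzgtzgtz one by one yields gtz g tz gtz g tz gtz g tz gtz g tz gtz g tz gtz g tz gtz g tz gtz g tz; concatenated:

gtzgtzgtzgtzgtzgtzgtzgtzgtzgtzgtzgtzgtzgtzgtzgtz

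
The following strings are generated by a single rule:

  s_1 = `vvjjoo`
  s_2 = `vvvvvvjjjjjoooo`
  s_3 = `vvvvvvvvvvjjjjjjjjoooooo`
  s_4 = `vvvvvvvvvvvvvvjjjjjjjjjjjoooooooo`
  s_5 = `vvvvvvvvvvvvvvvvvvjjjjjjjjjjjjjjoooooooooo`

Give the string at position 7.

The n-th term is 4n-2 v's then 3n-1 j's then 2n o's (n = 1, 2, …).
At n = 7 the blocks have lengths 26, 20, 14.

vvvvvvvvvvvvvvvvvvvvvvvvvvjjjjjjjjjjjjjjjjjjjjoooooooooooooo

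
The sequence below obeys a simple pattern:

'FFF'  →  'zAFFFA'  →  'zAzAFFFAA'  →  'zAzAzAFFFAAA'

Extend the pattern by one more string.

Every step adds zA to the front and A to the end of the previous string.
So the next term is zA·zAzAzAFFFAAA·A.

zAzAzAzAFFFAAAA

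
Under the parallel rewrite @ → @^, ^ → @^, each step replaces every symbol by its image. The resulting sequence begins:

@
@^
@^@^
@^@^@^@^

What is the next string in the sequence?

@^@^@^@^@^@^@^@^

Rewriting each symbol of @^@^@^@^: @→@^, ^→@^, @→@^, ^→@^, @→@^, ^→@^, @→@^, ^→@^, which concatenates to @^ @^ @^ @^ @^ @^ @^ @^.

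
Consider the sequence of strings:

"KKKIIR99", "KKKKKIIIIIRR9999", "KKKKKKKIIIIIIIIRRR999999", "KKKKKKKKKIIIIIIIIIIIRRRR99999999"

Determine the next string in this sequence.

Reading off run lengths: K runs 3, 5, 7, 9; I runs 2, 5, 8, 11; R runs 1, 2, 3, 4; 9 runs 2, 4, 6, 8 — each is linear in n (n = 1, 2, …).
At n = 5 the blocks have lengths 11, 14, 5, 10.

KKKKKKKKKKKIIIIIIIIIIIIIIRRRRR9999999999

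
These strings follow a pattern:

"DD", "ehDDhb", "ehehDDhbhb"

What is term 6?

ehehehehehDDhbhbhbhbhb

s(k+1) = eh·s(k)·hb, so each term gains eh as a prefix and hb as a suffix.
From ehehDDhbhb, 3 further steps: ehehDDhbhb → ehehehDDhbhbhb → ehehehehDDhbhbhbhb → (answer).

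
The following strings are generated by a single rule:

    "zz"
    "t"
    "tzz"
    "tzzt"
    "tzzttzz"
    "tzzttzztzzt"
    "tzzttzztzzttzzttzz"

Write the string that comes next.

From term 3 onward, concatenate the last term with the second-to-last: t·zz = tzz, tzz·t = tzzt, …
The next term joins tzzttzztzzttzzttzz and tzzttzztzzt.

tzzttzztzzttzzttzztzzttzztzzt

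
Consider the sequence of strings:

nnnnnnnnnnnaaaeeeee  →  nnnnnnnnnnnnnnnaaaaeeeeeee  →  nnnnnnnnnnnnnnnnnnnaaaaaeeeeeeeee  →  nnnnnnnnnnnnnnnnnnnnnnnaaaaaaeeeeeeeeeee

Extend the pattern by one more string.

nnnnnnnnnnnnnnnnnnnnnnnnnnnaaaaaaaeeeeeeeeeeeee

The n-th term is 4n+3 n's then n+1 a's then 2n+1 e's, where the shown terms are n = 2, 3, 4, 5.
Setting n = 6 gives 27, 7, 13 characters in each block.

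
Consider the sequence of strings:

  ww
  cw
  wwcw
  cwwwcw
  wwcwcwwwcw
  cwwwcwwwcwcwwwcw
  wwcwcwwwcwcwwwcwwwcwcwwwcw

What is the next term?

cwwwcwwwcwcwwwcwwwcwcwwwcwcwwwcwwwcwcwwwcw

This is a Fibonacci-style word recurrence s(k) = s(k−2)·s(k−1): e.g. ww·cw = wwcw.
Continuing: cwwwcwwwcwcwwwcw · wwcwcwwwcwcwwwcwwwcwcwwwcw gives term 8.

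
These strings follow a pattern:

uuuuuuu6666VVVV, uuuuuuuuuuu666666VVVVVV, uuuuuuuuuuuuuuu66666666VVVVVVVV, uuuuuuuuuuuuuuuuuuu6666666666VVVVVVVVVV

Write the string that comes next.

Each string has the form u^{4n+3} 6^{2n+2} V^{2n+2} (n = 1, 2, …).
For the next term, n = 5, so the run lengths are 23, 12, 12.

uuuuuuuuuuuuuuuuuuuuuuu666666666666VVVVVVVVVVVV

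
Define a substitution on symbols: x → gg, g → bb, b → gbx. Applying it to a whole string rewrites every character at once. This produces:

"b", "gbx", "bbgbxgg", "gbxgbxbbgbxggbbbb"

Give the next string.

φ(gbxgbxbbgbxggbbbb) expands symbol-by-symbol to bb gbx gg bb gbx gg gbx gbx bb gbx gg bb bb gbx gbx gbx gbx; joining the 17 pieces gives the next term.

bbgbxggbbgbxgggbxgbxbbgbxggbbbbgbxgbxgbxgbx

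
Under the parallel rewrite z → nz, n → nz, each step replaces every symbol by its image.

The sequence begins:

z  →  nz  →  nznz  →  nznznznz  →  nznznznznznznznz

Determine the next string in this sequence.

φ(nznznznznznznznz) expands symbol-by-symbol to nz nz nz nz nz nz nz nz nz nz nz nz nz nz nz nz; joining the 16 pieces gives the next term.

nznznznznznznznznznznznznznznznz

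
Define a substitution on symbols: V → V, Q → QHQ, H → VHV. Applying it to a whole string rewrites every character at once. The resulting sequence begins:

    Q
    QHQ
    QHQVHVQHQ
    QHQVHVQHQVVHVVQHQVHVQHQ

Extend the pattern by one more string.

φ(QHQVHVQHQVVHVVQHQVHVQHQ) expands symbol-by-symbol to QHQ VHV QHQ V VHV V QHQ VHV QHQ V V VHV V V QHQ VHV QHQ V VHV V QHQ VHV QHQ; joining the 23 pieces gives the next term.

QHQVHVQHQVVHVVQHQVHVQHQVVVHVVVQHQVHVQHQVVHVVQHQVHVQHQ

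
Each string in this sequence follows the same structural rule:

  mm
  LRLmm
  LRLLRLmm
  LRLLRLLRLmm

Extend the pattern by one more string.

Every step adds LRL at the front: s(k+1) = LRL·s(k).
Applying this once more to LRLLRLLRLmm:

LRLLRLLRLLRLmm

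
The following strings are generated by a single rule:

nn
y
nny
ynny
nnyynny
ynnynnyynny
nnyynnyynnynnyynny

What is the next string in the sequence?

Each term (from the third on) is the two preceding terms concatenated in order: term 3 = nn·y = nny.
So term 8 is ynnynnyynny·nnyynnyynnynnyynny.

ynnynnyynnynnyynnyynnynnyynny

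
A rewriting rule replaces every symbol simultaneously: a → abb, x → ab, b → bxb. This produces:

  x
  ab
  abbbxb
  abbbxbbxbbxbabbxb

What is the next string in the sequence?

Rewriting the 17 symbols of abbbxbbxbbxbabbxb one by one yields abb bxb bxb bxb ab bxb bxb ab bxb bxb ab bxb abb bxb bxb ab bxb; concatenated:

abbbxbbxbbxbabbxbbxbabbxbbxbabbxbabbbxbbxbabbxb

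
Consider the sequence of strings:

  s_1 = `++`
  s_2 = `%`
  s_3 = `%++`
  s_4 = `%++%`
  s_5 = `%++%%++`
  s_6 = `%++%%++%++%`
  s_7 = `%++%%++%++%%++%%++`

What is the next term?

%++%%++%++%%++%%++%++%%++%++%

This is a Fibonacci-style word recurrence s(k) = s(k−1)·s(k−2): e.g. %·++ = %++.
Continuing: %++%%++%++%%++%%++ · %++%%++%++% gives term 8.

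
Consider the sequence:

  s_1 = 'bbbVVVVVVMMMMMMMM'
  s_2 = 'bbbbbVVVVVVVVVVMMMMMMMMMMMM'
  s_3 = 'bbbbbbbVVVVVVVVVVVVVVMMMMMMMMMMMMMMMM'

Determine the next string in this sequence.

Reading off run lengths: b runs 3, 5, 7; V runs 6, 10, 14; M runs 8, 12, 16 — each is linear in n, where the shown terms are n = 2, 3, 4.
At n = 5 the blocks have lengths 9, 18, 20.

bbbbbbbbbVVVVVVVVVVVVVVVVVVMMMMMMMMMMMMMMMMMMMM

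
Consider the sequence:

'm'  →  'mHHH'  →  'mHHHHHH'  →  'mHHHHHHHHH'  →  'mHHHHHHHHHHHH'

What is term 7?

The strings grow by a fixed suffix HHH each time.
From mHHHHHHHHHHHH, 2 further steps: mHHHHHHHHHHHH → mHHHHHHHHHHHHHHH → (answer).

mHHHHHHHHHHHHHHHHHH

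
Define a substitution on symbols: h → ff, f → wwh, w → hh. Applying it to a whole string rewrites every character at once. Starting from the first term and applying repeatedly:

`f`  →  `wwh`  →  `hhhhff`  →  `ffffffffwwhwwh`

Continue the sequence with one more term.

φ(ffffffffwwhwwh) expands symbol-by-symbol to wwh wwh wwh wwh wwh wwh wwh wwh hh hh ff hh hh ff; joining the 14 pieces gives the next term.

wwhwwhwwhwwhwwhwwhwwhwwhhhhhffhhhhff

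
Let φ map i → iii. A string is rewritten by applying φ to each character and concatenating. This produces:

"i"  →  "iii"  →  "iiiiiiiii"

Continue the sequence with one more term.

iiiiiiiiiiiiiiiiiiiiiiiiiii

Expanding iiiiiiiii: i→iii, i→iii, i→iii, i→iii, i→iii, i→iii, i→iii, i→iii, i→iii. Concatenated: iii iii iii iii iii iii iii iii iii.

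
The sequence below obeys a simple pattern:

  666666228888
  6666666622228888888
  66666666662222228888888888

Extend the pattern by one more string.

The n-th term is 2n+2 6's then 2n-2 2's then 3n-2 8's, where the shown terms are n = 2, 3, 4.
At n = 5 the blocks have lengths 12, 8, 13.

666666666666222222228888888888888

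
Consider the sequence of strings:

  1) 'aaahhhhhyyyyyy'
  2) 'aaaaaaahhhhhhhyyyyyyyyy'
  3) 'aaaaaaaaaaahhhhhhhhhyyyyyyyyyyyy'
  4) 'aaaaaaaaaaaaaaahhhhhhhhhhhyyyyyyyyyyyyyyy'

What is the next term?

Term n consists of 4n-1 a's, followed by 2n+3 h's, followed by 3n+3 y's (n = 1, 2, …).
Setting n = 5 gives 19, 13, 18 characters in each block.

aaaaaaaaaaaaaaaaaaahhhhhhhhhhhhhyyyyyyyyyyyyyyyyyy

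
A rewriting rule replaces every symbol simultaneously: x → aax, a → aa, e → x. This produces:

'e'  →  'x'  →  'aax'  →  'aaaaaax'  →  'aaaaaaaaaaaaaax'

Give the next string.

aaaaaaaaaaaaaaaaaaaaaaaaaaaaaax

Applying the rule to each of the 15 symbols of aaaaaaaaaaaaaax gives the pieces aa aa aa aa aa aa aa aa aa aa aa aa aa aa aax, which concatenate to the answer.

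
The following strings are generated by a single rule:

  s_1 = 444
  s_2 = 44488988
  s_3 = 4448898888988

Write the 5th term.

Every step adds 88988 to the end: s(k+1) = s(k)·88988.
From 4448898888988, 2 further steps: 4448898888988 → 444889888898888988 → (answer).

44488988889888898888988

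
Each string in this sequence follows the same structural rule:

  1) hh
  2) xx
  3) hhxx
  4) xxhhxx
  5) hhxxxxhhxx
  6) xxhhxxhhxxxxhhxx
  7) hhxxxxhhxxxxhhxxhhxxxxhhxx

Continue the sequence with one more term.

Each term (from the third on) is the two preceding terms concatenated in order: term 3 = hh·xx = hhxx.
The next term joins xxhhxxhhxxxxhhxx and hhxxxxhhxxxxhhxxhhxxxxhhxx.

xxhhxxhhxxxxhhxxhhxxxxhhxxxxhhxxhhxxxxhhxx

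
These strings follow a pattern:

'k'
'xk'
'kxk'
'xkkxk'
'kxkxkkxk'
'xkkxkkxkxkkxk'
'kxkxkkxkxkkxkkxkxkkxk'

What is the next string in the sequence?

From term 3 onward, concatenate the second-to-last term with the last: k·xk = kxk, xk·kxk = xkkxk, …
So term 8 is xkkxkkxkxkkxk·kxkxkkxkxkkxkkxkxkkxk.

xkkxkkxkxkkxkkxkxkkxkxkkxkkxkxkkxk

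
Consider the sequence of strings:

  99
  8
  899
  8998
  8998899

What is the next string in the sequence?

Each term (from the third on) is the previous term followed by the one before it: term 3 = 8·99 = 899.
Continuing: 8998899 · 8998 gives term 6.

89988998998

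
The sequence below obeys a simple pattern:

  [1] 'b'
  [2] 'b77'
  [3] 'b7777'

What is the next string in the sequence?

b777777

Every step adds 77 to the end: s(k+1) = s(k)·77.
So the next term is b7777·77.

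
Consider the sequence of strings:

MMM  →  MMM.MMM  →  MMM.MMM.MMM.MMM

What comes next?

MMM.MMM.MMM.MMM.MMM.MMM.MMM.MMM

s(k+1) = s(k)·.·s(k) — each term doubles the last with '.' between the halves.
So the next term is two copies of MMM.MMM.MMM.MMM with '.' between the halves.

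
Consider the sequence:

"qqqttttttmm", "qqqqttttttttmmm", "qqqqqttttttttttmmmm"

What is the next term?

The n-th term is n q's then 2n t's then n-1 m's, where the shown terms are n = 3, 4, 5.
At n = 6 the blocks have lengths 6, 12, 5.

qqqqqqttttttttttttmmmmm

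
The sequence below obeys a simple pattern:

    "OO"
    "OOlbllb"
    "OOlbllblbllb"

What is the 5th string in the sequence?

The strings grow by a fixed suffix lbllb each time.
From OOlbllblbllb, 2 further steps: OOlbllblbllb → OOlbllblbllblbllb → (answer).

OOlbllblbllblbllblbllb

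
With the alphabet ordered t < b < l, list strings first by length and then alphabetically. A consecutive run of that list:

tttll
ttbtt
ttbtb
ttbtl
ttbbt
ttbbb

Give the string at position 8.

Continuing the enumeration 2 steps past ttbbb: ttbbb → ttbbl → (answer).

ttblt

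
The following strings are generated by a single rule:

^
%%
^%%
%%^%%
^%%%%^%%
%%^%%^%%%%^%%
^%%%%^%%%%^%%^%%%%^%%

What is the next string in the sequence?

Each term (from the third on) is the two preceding terms concatenated in order: term 3 = ^·%% = ^%%.
Continuing: %%^%%^%%%%^%% · ^%%%%^%%%%^%%^%%%%^%% gives term 8.

%%^%%^%%%%^%%^%%%%^%%%%^%%^%%%%^%%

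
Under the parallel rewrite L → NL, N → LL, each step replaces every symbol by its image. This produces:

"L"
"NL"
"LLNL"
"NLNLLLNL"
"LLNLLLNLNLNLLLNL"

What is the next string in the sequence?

Rewriting the 16 symbols of LLNLLLNLNLNLLLNL one by one yields NL NL LL NL NL NL LL NL LL NL LL NL NL NL LL NL; concatenated:

NLNLLLNLNLNLLLNLLLNLLLNLNLNLLLNL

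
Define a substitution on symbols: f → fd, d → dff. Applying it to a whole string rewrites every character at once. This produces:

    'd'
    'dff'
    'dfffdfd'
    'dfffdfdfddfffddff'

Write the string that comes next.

Applying the rule to each of the 17 symbols of dfffdfdfddfffddff gives the pieces dff fd fd fd dff fd dff fd dff dff fd fd fd dff dff fd fd, which concatenate to the answer.

dfffdfdfddfffddfffddffdfffdfdfddffdfffdfd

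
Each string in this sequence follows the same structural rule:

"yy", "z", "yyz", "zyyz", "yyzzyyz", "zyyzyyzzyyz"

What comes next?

yyzzyyzzyyzyyzzyyz

Each term (from the third on) is the two preceding terms concatenated in order: term 3 = yy·z = yyz.
So term 7 is yyzzyyz·zyyzyyzzyyz.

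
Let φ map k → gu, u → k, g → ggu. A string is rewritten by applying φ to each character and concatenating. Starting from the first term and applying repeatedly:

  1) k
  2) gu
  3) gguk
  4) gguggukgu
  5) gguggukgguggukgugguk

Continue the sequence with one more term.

gguggukgguggukgugguggukgguggukguggukgguggukgu

Applying the rule to each of the 20 symbols of gguggukgguggukgugguk gives the pieces ggu ggu k ggu ggu k gu ggu ggu k ggu ggu k gu ggu k ggu ggu k gu, which concatenate to the answer.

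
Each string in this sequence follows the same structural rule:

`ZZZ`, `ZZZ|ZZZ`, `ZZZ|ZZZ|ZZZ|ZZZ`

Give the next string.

Each string is two copies of the previous one joined by '|'.
One more doubling of ZZZ|ZZZ|ZZZ|ZZZ gives the answer.

ZZZ|ZZZ|ZZZ|ZZZ|ZZZ|ZZZ|ZZZ|ZZZ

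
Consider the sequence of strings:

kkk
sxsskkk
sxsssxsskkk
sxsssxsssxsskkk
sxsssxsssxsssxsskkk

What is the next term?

The strings grow by a fixed prefix sxss each time.
So the next term is sxss·sxsssxsssxsssxsskkk.

sxsssxsssxsssxsssxsskkk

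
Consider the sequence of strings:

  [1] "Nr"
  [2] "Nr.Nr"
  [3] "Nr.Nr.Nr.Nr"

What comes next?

Each string is two copies of the previous one joined by '.'.
So the next term is two copies of Nr.Nr.Nr.Nr with '.' between the halves.

Nr.Nr.Nr.Nr.Nr.Nr.Nr.Nr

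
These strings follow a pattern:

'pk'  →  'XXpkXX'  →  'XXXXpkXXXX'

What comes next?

XXXXXXpkXXXXXX

s(k+1) = XX·s(k)·XX, so each term gains XX as a prefix and XX as a suffix.
So the next term is XX·XXXXpkXXXX·XX.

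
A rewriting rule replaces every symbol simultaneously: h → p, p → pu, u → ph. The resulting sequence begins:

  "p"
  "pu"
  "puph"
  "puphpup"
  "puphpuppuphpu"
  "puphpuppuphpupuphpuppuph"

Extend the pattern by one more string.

φ(puphpuppuphpupuphpuppuph) expands symbol-by-symbol to pu ph pu p pu ph pu pu ph pu p pu ph pu ph pu p pu ph pu pu ph pu p; joining the 24 pieces gives the next term.

puphpuppuphpupuphpuppuphpuphpuppuphpupuphpup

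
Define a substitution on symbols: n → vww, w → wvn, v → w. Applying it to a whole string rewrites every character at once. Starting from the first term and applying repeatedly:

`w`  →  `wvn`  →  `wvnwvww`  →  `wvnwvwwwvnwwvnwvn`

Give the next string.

Replace each of the 17 characters of wvnwvwwwvnwwvnwvn in place — wvn w vww wvn w wvn wvn wvn w vww wvn wvn w vww wvn w vww — and concatenate.

wvnwvwwwvnwwvnwvnwvnwvwwwvnwvnwvwwwvnwvww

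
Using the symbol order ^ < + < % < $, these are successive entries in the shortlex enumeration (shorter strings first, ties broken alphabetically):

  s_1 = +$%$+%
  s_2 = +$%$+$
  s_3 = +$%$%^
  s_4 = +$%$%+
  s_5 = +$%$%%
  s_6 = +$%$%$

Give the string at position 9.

+$%$$%

Advancing 3 positions from +$%$%$ through +$%$%$ → +$%$$^ → +$%$$+ reaches term 9.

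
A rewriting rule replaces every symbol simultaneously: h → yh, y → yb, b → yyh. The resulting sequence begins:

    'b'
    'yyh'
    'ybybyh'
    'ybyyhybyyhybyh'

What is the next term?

ybyyhybybyhybyyhybybyhybyyhybyh

φ(ybyyhybyyhybyh) expands symbol-by-symbol to yb yyh yb yb yh yb yyh yb yb yh yb yyh yb yh; joining the 14 pieces gives the next term.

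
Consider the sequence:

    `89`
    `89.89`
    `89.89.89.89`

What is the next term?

89.89.89.89.89.89.89.89

Every step duplicates the string with '.' between the halves.
One more doubling of 89.89.89.89 gives the answer.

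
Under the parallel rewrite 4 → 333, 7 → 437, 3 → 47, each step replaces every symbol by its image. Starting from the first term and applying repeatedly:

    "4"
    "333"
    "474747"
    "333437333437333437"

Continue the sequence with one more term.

Rewriting the 18 symbols of 333437333437333437 one by one yields 47 47 47 333 47 437 47 47 47 333 47 437 47 47 47 333 47 437; concatenated:

474747333474374747473334743747474733347437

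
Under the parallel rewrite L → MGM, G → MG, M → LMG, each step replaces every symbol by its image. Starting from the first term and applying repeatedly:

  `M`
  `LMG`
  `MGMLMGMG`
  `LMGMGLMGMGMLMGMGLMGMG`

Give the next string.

MGMLMGMGLMGMGMGMLMGMGLMGMGLMGMGMLMGMGLMGMGMGMLMGMGLMGMG

φ(LMGMGLMGMGMLMGMGLMGMG) expands symbol-by-symbol to MGM LMG MG LMG MG MGM LMG MG LMG MG LMG MGM LMG MG LMG MG MGM LMG MG LMG MG; joining the 21 pieces gives the next term.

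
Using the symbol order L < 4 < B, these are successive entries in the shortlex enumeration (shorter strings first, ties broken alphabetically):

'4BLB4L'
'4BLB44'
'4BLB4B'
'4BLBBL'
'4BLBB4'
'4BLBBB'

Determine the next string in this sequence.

4B4LLL

Find the rightmost character of 4BLBBB below B, bump it to the next letter, and reset everything to its right to L.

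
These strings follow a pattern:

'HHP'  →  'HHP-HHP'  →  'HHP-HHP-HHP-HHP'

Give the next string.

HHP-HHP-HHP-HHP-HHP-HHP-HHP-HHP

Every step duplicates the string with '-' between the halves.
So the next term is two copies of HHP-HHP-HHP-HHP with '-' between the halves.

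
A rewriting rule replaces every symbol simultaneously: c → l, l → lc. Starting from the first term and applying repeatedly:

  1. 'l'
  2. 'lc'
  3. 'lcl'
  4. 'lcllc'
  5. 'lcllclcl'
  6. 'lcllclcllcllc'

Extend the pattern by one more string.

Replace each of the 13 characters of lcllclcllcllc in place — lc l lc lc l lc l lc lc l lc lc l — and concatenate.

lcllclcllcllclcllclcl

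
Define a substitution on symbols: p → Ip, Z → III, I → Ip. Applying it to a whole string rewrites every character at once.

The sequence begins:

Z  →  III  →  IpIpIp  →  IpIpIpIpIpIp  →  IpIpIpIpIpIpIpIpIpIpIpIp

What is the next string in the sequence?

Rewriting the 24 symbols of IpIpIpIpIpIpIpIpIpIpIpIp one by one yields Ip Ip Ip Ip Ip Ip Ip Ip Ip Ip Ip Ip Ip Ip Ip Ip Ip Ip Ip Ip Ip Ip Ip Ip; concatenated:

IpIpIpIpIpIpIpIpIpIpIpIpIpIpIpIpIpIpIpIpIpIpIpIp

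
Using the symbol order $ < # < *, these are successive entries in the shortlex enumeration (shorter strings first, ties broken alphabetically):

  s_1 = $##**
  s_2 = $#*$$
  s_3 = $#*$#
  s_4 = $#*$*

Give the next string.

Find the rightmost character of $#*$* below *, bump it to the next letter, and reset everything to its right to $.

$#*#$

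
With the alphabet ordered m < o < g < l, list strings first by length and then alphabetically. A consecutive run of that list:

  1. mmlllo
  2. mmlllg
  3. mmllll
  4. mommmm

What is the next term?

Treat mommmm as a base-4 numeral over the given alphabet and add one, carrying through any trailing l's.

mommmo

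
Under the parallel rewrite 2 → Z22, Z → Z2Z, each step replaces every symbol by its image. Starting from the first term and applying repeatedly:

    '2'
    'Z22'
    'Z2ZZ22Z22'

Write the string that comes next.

Z2ZZ22Z2ZZ2ZZ22Z22Z2ZZ22Z22

Expanding Z2ZZ22Z22: Z→Z2Z, 2→Z22, Z→Z2Z, Z→Z2Z, 2→Z22, 2→Z22, Z→Z2Z, 2→Z22, 2→Z22. Concatenated: Z2Z Z22 Z2Z Z2Z Z22 Z22 Z2Z Z22 Z22.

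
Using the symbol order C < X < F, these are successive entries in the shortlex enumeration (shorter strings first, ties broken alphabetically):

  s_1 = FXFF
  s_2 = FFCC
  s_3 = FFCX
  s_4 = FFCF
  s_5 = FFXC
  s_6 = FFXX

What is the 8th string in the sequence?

FFFC

Stepping forward 2 times from FFXX: FFXX → FFXF, then the target.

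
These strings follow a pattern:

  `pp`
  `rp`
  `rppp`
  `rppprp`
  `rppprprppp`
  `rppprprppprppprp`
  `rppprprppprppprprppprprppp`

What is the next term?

rppprprppprppprprppprprppprppprprppprppprp

This is a Fibonacci-style word recurrence s(k) = s(k−1)·s(k−2): e.g. rp·pp = rppp.
Continuing: rppprprppprppprprppprprppp · rppprprppprppprp gives term 8.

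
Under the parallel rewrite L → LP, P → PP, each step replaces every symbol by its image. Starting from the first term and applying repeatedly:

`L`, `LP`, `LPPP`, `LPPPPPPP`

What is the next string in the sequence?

LPPPPPPPPPPPPPPP

Rewriting each symbol of LPPPPPPP: L→LP, P→PP, P→PP, P→PP, P→PP, P→PP, P→PP, P→PP, which concatenates to LP PP PP PP PP PP PP PP.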